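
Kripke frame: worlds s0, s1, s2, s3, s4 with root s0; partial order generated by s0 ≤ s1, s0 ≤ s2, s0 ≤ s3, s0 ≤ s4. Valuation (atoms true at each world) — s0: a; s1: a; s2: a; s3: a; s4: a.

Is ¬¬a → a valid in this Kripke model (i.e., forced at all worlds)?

Yes

s0 ⊩ ¬¬a → a: every world accessible from s0 that forces ¬¬a (namely s0, s1, s2, s3, s4) also forces a.
Since the root s0 forces ¬¬a → a and forcing is persistent (monotone upward), every world forces it.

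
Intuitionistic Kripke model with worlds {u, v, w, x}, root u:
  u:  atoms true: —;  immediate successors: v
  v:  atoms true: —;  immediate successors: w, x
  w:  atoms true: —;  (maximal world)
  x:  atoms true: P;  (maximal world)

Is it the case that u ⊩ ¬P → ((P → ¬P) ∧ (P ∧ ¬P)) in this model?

No

u ⊮ ¬P → ((P → ¬P) ∧ (P ∧ ¬P)): at the accessible world w, w ⊩ ¬P but w ⊮ (P → ¬P) ∧ (P ∧ ¬P).
w ⊮ (P → ¬P) ∧ (P ∧ ¬P) since w fails P ∧ ¬P.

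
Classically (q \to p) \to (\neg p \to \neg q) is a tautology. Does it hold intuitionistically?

Yes

This is the forward direction of contraposition, which is intuitionistically derivable.
Assume q \to p and \neg p. If q held then p would follow, contradicting \neg p; so \neg q.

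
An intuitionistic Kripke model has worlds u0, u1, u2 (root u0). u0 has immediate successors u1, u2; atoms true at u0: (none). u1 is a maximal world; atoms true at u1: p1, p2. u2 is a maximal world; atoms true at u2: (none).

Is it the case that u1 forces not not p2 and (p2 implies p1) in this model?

Yes

u1 forces not not p2 and (p2 implies p1) since u1 forces both conjuncts.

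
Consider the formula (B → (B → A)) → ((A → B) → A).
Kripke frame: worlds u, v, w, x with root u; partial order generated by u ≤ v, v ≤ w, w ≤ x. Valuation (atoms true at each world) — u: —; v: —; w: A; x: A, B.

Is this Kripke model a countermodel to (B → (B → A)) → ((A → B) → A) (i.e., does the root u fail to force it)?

u ⊩ (B → (B → A)) → ((A → B) → A): every world accessible from u that forces B → (B → A) (namely u, v, w, x) also forces (A → B) → A.
So the root u forces (B → (B → A)) → ((A → B) → A); the model is not a countermodel.

No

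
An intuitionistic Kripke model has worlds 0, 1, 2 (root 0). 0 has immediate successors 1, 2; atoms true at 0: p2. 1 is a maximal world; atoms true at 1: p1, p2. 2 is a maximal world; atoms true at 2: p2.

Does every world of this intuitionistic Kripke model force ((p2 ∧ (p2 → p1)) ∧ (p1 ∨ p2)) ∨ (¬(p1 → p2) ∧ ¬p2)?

No

Not every world: 0 ⊮ ((p2 ∧ (p2 → p1)) ∧ (p1 ∨ p2)) ∨ (¬(p1 → p2) ∧ ¬p2).
0 ⊮ ((p2 ∧ (p2 → p1)) ∧ (p1 ∨ p2)) ∨ (¬(p1 → p2) ∧ ¬p2): neither disjunct is forced at 0.
0 ⊮ (p2 ∧ (p2 → p1)) ∧ (p1 ∨ p2) since 0 fails p2 ∧ (p2 → p1).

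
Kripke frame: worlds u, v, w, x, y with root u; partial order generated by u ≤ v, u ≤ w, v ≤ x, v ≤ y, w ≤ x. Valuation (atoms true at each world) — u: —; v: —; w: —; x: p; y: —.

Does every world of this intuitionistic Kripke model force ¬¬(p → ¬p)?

No

Not every world: u ⊮ ¬¬(p → ¬p).
u ⊮ ¬¬(p → ¬p) since w is accessible from u and w ⊩ ¬(p → ¬p).
w ⊩ ¬(p → ¬p): no world accessible from w forces p → ¬p.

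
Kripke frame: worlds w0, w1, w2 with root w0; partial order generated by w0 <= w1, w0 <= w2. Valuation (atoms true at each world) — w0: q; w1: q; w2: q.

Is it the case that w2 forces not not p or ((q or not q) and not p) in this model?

Yes

w2 forces not not p or ((q or not q) and not p) via the disjunct (q or not q) and not p.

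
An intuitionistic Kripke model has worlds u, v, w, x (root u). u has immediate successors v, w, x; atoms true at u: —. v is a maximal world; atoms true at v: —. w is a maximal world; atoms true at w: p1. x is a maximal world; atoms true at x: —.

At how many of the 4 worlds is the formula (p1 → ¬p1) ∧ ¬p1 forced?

u: does not force it — u ⊮ (p1 → ¬p1) ∧ ¬p1 since u fails p1 → ¬p1.
v: forces it.
w: does not force it — w ⊮ (p1 → ¬p1) ∧ ¬p1 since w fails p1 → ¬p1.
x: forces it.
Worlds forcing the formula: {v, x}.

2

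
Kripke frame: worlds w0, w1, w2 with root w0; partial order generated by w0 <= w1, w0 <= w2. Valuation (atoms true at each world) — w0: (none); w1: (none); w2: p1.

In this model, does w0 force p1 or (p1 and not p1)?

No

w0 does not force p1 or (p1 and not p1): neither disjunct is forced at w0.
w0 lacks atom p1, so w0 does not force p1.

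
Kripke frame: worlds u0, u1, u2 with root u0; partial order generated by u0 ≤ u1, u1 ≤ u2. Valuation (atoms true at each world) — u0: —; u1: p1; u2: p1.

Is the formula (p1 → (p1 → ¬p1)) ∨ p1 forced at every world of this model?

No

Not every world: u0 ⊮ (p1 → (p1 → ¬p1)) ∨ p1.
u0 ⊮ (p1 → (p1 → ¬p1)) ∨ p1: neither disjunct is forced at u0.
u0 ⊮ p1 → (p1 → ¬p1): at the accessible world u1, u1 ⊩ p1 but u1 ⊮ p1 → ¬p1.
u1 ⊮ p1 → ¬p1: already at u1 itself, u1 ⊩ p1 but u1 ⊮ ¬p1.
u1 ⊮ ¬p1 since u1 is accessible from u1 and u1 ⊩ p1.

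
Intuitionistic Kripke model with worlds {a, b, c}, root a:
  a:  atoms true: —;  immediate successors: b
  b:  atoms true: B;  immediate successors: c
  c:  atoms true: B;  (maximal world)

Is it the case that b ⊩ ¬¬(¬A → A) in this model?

b ⊮ ¬¬(¬A → A) since b is accessible from b and b ⊩ ¬(¬A → A).
b ⊩ ¬(¬A → A): no world accessible from b forces ¬A → A.

No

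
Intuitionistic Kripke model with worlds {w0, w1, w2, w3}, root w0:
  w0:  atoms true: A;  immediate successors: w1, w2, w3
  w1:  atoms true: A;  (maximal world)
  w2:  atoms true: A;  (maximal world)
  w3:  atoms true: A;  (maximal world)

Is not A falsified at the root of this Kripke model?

w0 does not force not A since w0 is accessible from w0 and w0 forces A.
So the root w0 does not force not A; the model is a countermodel.

Yes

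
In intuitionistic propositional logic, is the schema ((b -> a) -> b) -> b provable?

No

This is Peirce's law, which is not intuitionistically valid.
A Kripke countermodel: worlds 0, 1; order generated by 0 <= 1; atoms true at each world — 0:{}; 1:{b}.
0 ||-/- ((b -> a) -> b) -> b: already at 0 itself, 0 ||- (b -> a) -> b but 0 ||-/- b.
0 lacks atom b, so 0 ||-/- b.
So the root 0 does not force the formula.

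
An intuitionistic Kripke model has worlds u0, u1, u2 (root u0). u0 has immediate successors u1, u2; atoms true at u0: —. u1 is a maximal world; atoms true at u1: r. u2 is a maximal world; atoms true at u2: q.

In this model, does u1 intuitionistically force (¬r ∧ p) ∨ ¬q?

Yes

u1 ⊩ (¬r ∧ p) ∨ ¬q via the disjunct ¬q.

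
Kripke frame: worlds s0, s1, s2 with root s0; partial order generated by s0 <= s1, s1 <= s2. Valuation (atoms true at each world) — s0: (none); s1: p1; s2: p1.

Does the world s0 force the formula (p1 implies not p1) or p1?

No

s0 does not force (p1 implies not p1) or p1: neither disjunct is forced at s0.
s0 does not force p1 implies not p1: at the accessible world s1, s1 forces p1 but s1 does not force not p1.
s1 does not force not p1 since s1 is accessible from s1 and s1 forces p1.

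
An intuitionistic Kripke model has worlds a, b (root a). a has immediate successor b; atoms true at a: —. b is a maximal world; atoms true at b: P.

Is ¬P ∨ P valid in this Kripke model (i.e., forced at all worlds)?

No

Not every world: a ⊮ ¬P ∨ P.
a ⊮ ¬P ∨ P: neither disjunct is forced at a.
a ⊮ ¬P since b is accessible from a and b ⊩ P.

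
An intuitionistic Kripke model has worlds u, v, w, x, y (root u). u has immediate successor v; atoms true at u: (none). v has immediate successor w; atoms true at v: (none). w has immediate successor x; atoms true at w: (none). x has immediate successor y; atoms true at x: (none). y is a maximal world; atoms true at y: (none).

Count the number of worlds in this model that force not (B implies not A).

0

u: does not force it — u does not force not (B implies not A) since u is accessible from u and u forces B implies not A.
v: does not force it — v does not force not (B implies not A) since v is accessible from v and v forces B implies not A.
w: does not force it — w does not force not (B implies not A) since w is accessible from w and w forces B implies not A.
x: does not force it.
y: does not force it.
Worlds forcing the formula: { }.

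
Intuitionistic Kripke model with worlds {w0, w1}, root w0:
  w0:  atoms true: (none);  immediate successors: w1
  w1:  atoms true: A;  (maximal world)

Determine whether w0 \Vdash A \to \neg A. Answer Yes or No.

w0 \nVdash A \to \neg A: at the accessible world w1, w1 \Vdash A but w1 \nVdash \neg A.
w1 \nVdash \neg A since w1 is accessible from w1 and w1 \Vdash A.

No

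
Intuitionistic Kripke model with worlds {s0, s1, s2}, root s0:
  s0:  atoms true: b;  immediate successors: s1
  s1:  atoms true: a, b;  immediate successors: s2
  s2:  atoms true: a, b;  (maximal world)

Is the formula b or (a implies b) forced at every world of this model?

Yes

s0 forces b or (a implies b) via the disjunct b.
Since the root s0 forces b or (a implies b) and forcing is persistent (monotone upward), every world forces it.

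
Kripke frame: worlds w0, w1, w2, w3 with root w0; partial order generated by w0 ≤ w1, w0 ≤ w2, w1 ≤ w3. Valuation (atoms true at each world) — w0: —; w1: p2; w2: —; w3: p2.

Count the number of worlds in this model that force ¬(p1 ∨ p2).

w0: does not force it — w0 ⊮ ¬(p1 ∨ p2) since w1 is accessible from w0 and w1 ⊩ p1 ∨ p2.
w1: does not force it — w1 ⊮ ¬(p1 ∨ p2) since w1 is accessible from w1 and w1 ⊩ p1 ∨ p2.
w2: forces it.
w3: does not force it — w3 ⊮ ¬(p1 ∨ p2) since w3 is accessible from w3 and w3 ⊩ p1 ∨ p2.
Worlds forcing the formula: {w2}.

1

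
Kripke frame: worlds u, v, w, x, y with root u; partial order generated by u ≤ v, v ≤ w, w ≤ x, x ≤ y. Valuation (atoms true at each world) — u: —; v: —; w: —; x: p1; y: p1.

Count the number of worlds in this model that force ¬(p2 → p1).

0

u: does not force it — u ⊮ ¬(p2 → p1) since u is accessible from u and u ⊩ p2 → p1.
v: does not force it.
w: does not force it.
x: does not force it.
y: does not force it.
Worlds forcing the formula: { }.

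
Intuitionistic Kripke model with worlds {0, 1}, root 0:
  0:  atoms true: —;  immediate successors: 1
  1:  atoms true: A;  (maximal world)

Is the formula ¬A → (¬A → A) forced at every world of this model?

0 ⊩ ¬A → (¬A → A) vacuously: no world accessible from 0 forces the antecedent ¬A.
Since the root 0 forces ¬A → (¬A → A) and forcing is persistent (monotone upward), every world forces it.

Yes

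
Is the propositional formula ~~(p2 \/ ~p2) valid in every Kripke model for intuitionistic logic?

Yes

This is the double negation of excluded middle, which is intuitionistically derivable.
Assuming ~(p2 \/ ~p2): from p2 we'd get p2 \/ ~p2, so ~p2; but then p2 \/ ~p2 again — contradiction. Hence ~~(p2 \/ ~p2).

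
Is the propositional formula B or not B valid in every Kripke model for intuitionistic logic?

No

This is the law of excluded middle, which is not intuitionistically valid.
A Kripke countermodel: worlds u, v; order generated by u <= v; atoms true at each world — u:{}; v:{B}.
u does not force B or not B: neither disjunct is forced at u.
u lacks atom B, so u does not force B.
So the root u does not force the formula.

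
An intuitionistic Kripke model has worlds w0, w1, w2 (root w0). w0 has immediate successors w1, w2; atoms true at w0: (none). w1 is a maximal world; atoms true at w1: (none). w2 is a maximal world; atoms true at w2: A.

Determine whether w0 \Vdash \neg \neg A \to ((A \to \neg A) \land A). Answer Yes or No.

No

w0 \nVdash \neg \neg A \to ((A \to \neg A) \land A): at the accessible world w2, w2 \Vdash \neg \neg A but w2 \nVdash (A \to \neg A) \land A.
w2 \nVdash (A \to \neg A) \land A since w2 fails A \to \neg A.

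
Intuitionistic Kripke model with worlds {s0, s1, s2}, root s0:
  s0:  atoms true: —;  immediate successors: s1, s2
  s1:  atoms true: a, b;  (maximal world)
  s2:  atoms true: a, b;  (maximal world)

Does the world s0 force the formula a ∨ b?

s0 ⊮ a ∨ b: neither disjunct is forced at s0.
s0 lacks atom a, so s0 ⊮ a.

No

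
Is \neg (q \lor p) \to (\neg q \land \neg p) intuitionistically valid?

Yes

This is a constructively valid De Morgan direction (negated disjunction to conjunction of negations), which is intuitionistically derivable.
From \neg (q \lor p): if q held then q \lor p would, contradiction — so \neg q; similarly \neg p.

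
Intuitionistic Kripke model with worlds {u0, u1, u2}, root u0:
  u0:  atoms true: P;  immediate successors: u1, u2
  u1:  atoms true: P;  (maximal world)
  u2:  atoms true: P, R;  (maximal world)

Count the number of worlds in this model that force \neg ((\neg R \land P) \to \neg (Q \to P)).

u0: does not force it — u0 \nVdash \neg ((\neg R \land P) \to \neg (Q \to P)) since u2 is accessible from u0 and u2 \Vdash (\neg R \land P) \to \neg (Q \to P).
u1: forces it.
u2: does not force it — u2 \nVdash \neg ((\neg R \land P) \to \neg (Q \to P)) since u2 is accessible from u2 and u2 \Vdash (\neg R \land P) \to \neg (Q \to P).
Worlds forcing the formula: {u1}.

1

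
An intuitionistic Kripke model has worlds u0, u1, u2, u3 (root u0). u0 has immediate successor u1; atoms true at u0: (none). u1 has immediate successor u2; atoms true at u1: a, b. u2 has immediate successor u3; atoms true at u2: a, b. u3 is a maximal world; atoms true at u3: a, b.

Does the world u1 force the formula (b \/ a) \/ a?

u1 ||- (b \/ a) \/ a via the disjunct b \/ a.

Yes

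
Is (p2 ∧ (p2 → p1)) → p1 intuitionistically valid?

Yes

This is modus ponens in implicational form, which is intuitionistically derivable.
If a world forces p2 and p2 → p1, then applying the implication at that world (which is accessible from itself) gives p1.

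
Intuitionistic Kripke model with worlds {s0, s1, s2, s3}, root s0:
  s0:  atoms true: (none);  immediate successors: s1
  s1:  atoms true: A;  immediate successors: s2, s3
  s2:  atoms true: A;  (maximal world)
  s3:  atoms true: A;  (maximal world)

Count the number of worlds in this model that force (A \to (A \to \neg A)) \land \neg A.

0

s0: does not force it — s0 \nVdash (A \to (A \to \neg A)) \land \neg A since s0 fails A \to (A \to \neg A).
s1: does not force it — s1 \nVdash (A \to (A \to \neg A)) \land \neg A since s1 fails A \to (A \to \neg A).
s2: does not force it.
s3: does not force it.
Worlds forcing the formula: { }.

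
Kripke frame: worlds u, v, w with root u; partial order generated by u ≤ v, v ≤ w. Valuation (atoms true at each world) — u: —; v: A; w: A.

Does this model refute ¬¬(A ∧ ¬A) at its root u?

u ⊮ ¬¬(A ∧ ¬A) since u is accessible from u and u ⊩ ¬(A ∧ ¬A).
u ⊩ ¬(A ∧ ¬A): no world accessible from u forces A ∧ ¬A.
So the root u does not force ¬¬(A ∧ ¬A); the model is a countermodel.

Yes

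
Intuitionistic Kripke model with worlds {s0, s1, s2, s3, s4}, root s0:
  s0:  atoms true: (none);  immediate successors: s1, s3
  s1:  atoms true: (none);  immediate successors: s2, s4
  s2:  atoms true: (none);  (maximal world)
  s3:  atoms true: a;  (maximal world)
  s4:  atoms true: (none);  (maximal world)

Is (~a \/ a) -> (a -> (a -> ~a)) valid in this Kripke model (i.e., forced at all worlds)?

Not every world: s0 ||-/- (~a \/ a) -> (a -> (a -> ~a)).
s0 ||-/- (~a \/ a) -> (a -> (a -> ~a)): at the accessible world s3, s3 ||- ~a \/ a but s3 ||-/- a -> (a -> ~a).
s3 ||-/- a -> (a -> ~a): already at s3 itself, s3 ||- a but s3 ||-/- a -> ~a.
s3 ||-/- a -> ~a: already at s3 itself, s3 ||- a but s3 ||-/- ~a.
s3 ||-/- ~a since s3 is accessible from s3 and s3 ||- a.

No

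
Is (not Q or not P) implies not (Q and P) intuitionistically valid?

Yes

This is a constructively valid De Morgan direction (disjunction of negations to negated conjunction), which is intuitionistically derivable.
If not Q holds at a world then no accessible world forces Q, hence none forces Q and P; likewise for not P.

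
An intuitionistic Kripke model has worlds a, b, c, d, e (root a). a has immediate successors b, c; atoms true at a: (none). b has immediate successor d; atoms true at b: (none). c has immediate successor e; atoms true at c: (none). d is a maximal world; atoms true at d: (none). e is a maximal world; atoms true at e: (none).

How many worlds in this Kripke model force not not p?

a: does not force it — a does not force not not p since a is accessible from a and a forces not p.
b: does not force it — b does not force not not p since b is accessible from b and b forces not p.
c: does not force it.
d: does not force it.
e: does not force it.
Worlds forcing the formula: { }.

0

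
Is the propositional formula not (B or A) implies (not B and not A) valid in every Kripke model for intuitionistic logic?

Yes

This is a constructively valid De Morgan direction (negated disjunction to conjunction of negations), which is intuitionistically derivable.
From not (B or A): if B held then B or A would, contradiction — so not B; similarly not A.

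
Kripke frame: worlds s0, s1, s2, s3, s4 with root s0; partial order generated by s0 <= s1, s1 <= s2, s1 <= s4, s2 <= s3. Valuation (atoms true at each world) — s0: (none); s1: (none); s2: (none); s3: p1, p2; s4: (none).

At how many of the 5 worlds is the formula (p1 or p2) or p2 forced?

s0: does not force it — s0 does not force (p1 or p2) or p2: neither disjunct is forced at s0.
s1: does not force it — s1 does not force (p1 or p2) or p2: neither disjunct is forced at s1.
s2: does not force it.
s3: forces it.
s4: does not force it.
Worlds forcing the formula: {s3}.

1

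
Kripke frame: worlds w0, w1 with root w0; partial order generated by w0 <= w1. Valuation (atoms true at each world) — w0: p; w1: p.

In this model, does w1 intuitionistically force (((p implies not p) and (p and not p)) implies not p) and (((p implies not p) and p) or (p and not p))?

No

w1 does not force (((p implies not p) and (p and not p)) implies not p) and (((p implies not p) and p) or (p and not p)) since w1 fails ((p implies not p) and p) or (p and not p).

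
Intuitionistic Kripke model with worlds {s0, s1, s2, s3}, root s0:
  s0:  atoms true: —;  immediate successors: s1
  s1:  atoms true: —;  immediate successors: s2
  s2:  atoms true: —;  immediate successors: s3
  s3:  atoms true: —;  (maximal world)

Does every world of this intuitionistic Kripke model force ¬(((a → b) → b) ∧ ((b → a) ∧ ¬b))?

s0 ⊩ ¬(((a → b) → b) ∧ ((b → a) ∧ ¬b)): no world accessible from s0 forces ((a → b) → b) ∧ ((b → a) ∧ ¬b).
Since the root s0 forces ¬(((a → b) → b) ∧ ((b → a) ∧ ¬b)) and forcing is persistent (monotone upward), every world forces it.

Yes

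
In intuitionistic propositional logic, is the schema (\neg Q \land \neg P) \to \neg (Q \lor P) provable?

Yes

This is a constructively valid De Morgan direction (conjunction of negations to negated disjunction), which is intuitionistically derivable.
If both \neg Q and \neg P hold at a world, no accessible world forces Q or forces P, so none forces Q \lor P.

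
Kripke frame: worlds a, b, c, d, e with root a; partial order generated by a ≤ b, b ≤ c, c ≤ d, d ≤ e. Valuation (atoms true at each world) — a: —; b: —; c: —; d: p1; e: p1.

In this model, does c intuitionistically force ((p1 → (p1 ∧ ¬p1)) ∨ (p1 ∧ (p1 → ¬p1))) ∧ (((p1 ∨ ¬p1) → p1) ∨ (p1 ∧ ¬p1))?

c ⊮ ((p1 → (p1 ∧ ¬p1)) ∨ (p1 ∧ (p1 → ¬p1))) ∧ (((p1 ∨ ¬p1) → p1) ∨ (p1 ∧ ¬p1)) since c fails (p1 → (p1 ∧ ¬p1)) ∨ (p1 ∧ (p1 → ¬p1)).

No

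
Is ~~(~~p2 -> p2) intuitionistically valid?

This is the double negation of double-negation elimination, which is intuitionistically derivable.
By Glivenko's theorem the double negation of any classical propositional tautology is intuitionistically provable; ~~p2 -> p2 is classically a tautology.

Yes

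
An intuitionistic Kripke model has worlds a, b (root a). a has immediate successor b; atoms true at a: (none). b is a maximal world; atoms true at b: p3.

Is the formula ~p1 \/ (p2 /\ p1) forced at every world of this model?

Yes

a ||- ~p1 \/ (p2 /\ p1) via the disjunct ~p1.
Since the root a forces ~p1 \/ (p2 /\ p1) and forcing is persistent (monotone upward), every world forces it.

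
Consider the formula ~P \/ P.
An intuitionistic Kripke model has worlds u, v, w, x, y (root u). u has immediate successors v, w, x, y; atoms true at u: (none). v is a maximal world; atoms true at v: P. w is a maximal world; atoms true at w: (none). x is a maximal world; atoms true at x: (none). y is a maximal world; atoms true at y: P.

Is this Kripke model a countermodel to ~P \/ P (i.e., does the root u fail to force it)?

u ||-/- ~P \/ P: neither disjunct is forced at u.
u ||-/- ~P since v is accessible from u and v ||- P.
So the root u does not force ~P \/ P; the model is a countermodel.

Yes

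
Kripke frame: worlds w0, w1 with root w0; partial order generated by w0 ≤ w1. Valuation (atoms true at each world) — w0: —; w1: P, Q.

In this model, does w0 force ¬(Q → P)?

w0 ⊮ ¬(Q → P) since w0 is accessible from w0 and w0 ⊩ Q → P.
w0 ⊩ Q → P: every world accessible from w0 that forces Q (namely w1) also forces P.

No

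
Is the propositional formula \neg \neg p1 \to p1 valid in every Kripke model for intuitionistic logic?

This is double-negation elimination, which is not intuitionistically valid.
A Kripke countermodel: worlds w0, w1; order generated by w0 \le w1; atoms true at each world — w0:{}; w1:{p1}.
w0 \nVdash \neg \neg p1 \to p1: already at w0 itself, w0 \Vdash \neg \neg p1 but w0 \nVdash p1.
w0 lacks atom p1, so w0 \nVdash p1.
So the root w0 does not force the formula.

No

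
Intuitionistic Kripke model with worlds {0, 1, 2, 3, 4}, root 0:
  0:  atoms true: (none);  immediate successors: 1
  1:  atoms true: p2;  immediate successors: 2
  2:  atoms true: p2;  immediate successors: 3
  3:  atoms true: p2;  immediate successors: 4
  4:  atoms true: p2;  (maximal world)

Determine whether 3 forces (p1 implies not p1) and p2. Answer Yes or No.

Yes

3 forces (p1 implies not p1) and p2 since 3 forces both conjuncts.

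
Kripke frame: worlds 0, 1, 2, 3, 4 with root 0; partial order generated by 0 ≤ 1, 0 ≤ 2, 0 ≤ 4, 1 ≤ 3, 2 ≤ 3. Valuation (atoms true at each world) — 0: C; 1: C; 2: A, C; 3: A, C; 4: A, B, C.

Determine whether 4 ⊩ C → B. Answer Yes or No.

4 ⊩ C → B: every world accessible from 4 that forces C (namely 4) also forces B.

Yes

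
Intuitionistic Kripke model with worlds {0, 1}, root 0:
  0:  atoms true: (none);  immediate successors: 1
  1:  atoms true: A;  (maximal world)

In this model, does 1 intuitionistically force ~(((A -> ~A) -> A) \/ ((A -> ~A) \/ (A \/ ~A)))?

No

1 ||-/- ~(((A -> ~A) -> A) \/ ((A -> ~A) \/ (A \/ ~A))) since 1 is accessible from 1 and 1 ||- ((A -> ~A) -> A) \/ ((A -> ~A) \/ (A \/ ~A)).
1 ||- ((A -> ~A) -> A) \/ ((A -> ~A) \/ (A \/ ~A)) via the disjunct (A -> ~A) -> A.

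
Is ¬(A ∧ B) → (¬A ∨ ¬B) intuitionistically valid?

No

This is the constructively invalid direction of De Morgan's law for conjunction, which is not intuitionistically valid.
A Kripke countermodel: worlds 0, 1, 2; order generated by 0 ≤ 1, 0 ≤ 2; atoms true at each world — 0:{}; 1:{A}; 2:{B}.
0 ⊮ ¬(A ∧ B) → (¬A ∨ ¬B): already at 0 itself, 0 ⊩ ¬(A ∧ B) but 0 ⊮ ¬A ∨ ¬B.
0 ⊮ ¬A ∨ ¬B: neither disjunct is forced at 0.
0 ⊮ ¬A since 1 is accessible from 0 and 1 ⊩ A.
So the root 0 does not force the formula.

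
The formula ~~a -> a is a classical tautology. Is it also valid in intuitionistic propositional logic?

This is double-negation elimination, which is not intuitionistically valid.
A Kripke countermodel: worlds u0, u1; order generated by u0 <= u1; atoms true at each world — u0:{}; u1:{a}.
u0 ||-/- ~~a -> a: already at u0 itself, u0 ||- ~~a but u0 ||-/- a.
u0 lacks atom a, so u0 ||-/- a.
So the root u0 does not force the formula.

No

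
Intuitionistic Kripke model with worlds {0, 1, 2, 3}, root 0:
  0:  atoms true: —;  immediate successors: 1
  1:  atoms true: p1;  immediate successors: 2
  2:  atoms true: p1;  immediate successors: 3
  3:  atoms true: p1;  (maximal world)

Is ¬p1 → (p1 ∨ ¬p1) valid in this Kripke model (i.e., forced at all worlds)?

0 ⊩ ¬p1 → (p1 ∨ ¬p1) vacuously: no world accessible from 0 forces the antecedent ¬p1.
Since the root 0 forces ¬p1 → (p1 ∨ ¬p1) and forcing is persistent (monotone upward), every world forces it.

Yes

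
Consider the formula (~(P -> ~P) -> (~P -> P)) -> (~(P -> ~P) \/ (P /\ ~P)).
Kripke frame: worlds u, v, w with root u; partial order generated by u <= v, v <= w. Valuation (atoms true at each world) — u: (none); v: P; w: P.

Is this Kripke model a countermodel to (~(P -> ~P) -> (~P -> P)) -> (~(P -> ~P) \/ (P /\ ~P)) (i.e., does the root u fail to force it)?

u ||- (~(P -> ~P) -> (~P -> P)) -> (~(P -> ~P) \/ (P /\ ~P)): every world accessible from u that forces ~(P -> ~P) -> (~P -> P) (namely u, v, w) also forces ~(P -> ~P) \/ (P /\ ~P).
So the root u forces (~(P -> ~P) -> (~P -> P)) -> (~(P -> ~P) \/ (P /\ ~P)); the model is not a countermodel.

No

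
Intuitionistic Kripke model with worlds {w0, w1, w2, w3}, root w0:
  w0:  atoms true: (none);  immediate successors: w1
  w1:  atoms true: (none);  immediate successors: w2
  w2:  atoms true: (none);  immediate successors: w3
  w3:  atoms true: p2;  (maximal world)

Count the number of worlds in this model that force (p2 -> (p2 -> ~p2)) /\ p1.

w0: does not force it — w0 ||-/- (p2 -> (p2 -> ~p2)) /\ p1 since w0 fails p2 -> (p2 -> ~p2).
w1: does not force it — w1 ||-/- (p2 -> (p2 -> ~p2)) /\ p1 since w1 fails p2 -> (p2 -> ~p2).
w2: does not force it.
w3: does not force it.
Worlds forcing the formula: { }.

0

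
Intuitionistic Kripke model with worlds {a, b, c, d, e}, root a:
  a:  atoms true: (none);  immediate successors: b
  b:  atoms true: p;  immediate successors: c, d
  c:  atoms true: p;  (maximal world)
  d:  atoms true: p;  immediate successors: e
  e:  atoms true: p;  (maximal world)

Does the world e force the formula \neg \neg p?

Yes

e \Vdash \neg \neg p: no world accessible from e forces \neg p.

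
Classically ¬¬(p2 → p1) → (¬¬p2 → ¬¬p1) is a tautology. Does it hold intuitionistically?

This is the distribution of double negation over implication, which is intuitionistically derivable.
Assume ¬¬(p2 → p1) and ¬¬p2; suppose ¬p1. Then p2 → p1 would give ¬p2 (by contraposition), contradicting ¬¬p2; so ¬(p2 → p1), contradicting ¬¬(p2 → p1). Hence ¬¬p1.

Yes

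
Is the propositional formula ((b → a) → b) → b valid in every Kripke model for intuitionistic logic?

No

This is Peirce's law, which is not intuitionistically valid.
A Kripke countermodel: worlds s0, s1; order generated by s0 ≤ s1; atoms true at each world — s0:{}; s1:{b}.
s0 ⊮ ((b → a) → b) → b: already at s0 itself, s0 ⊩ (b → a) → b but s0 ⊮ b.
s0 lacks atom b, so s0 ⊮ b.
So the root s0 does not force the formula.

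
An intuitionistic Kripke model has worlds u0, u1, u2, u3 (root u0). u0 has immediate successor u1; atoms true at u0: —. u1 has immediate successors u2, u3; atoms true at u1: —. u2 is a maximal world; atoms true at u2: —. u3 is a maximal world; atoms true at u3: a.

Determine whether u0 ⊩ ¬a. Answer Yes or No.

No

u0 ⊮ ¬a since u3 is accessible from u0 and u3 ⊩ a.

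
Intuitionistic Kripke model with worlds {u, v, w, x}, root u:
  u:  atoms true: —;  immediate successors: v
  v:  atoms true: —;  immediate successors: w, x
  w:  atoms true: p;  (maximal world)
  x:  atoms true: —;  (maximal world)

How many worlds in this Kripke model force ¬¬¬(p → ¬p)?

u: does not force it — u ⊮ ¬¬¬(p → ¬p) since x is accessible from u and x ⊩ ¬¬(p → ¬p).
v: does not force it.
w: forces it.
x: does not force it.
Worlds forcing the formula: {w}.

1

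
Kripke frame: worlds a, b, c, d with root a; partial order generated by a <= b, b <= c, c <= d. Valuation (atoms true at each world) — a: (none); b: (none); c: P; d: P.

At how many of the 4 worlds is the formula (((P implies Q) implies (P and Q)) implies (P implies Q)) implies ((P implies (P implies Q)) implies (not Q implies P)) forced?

4

a: forces it.
b: forces it.
c: forces it.
d: forces it.
Worlds forcing the formula: {a, b, c, d}.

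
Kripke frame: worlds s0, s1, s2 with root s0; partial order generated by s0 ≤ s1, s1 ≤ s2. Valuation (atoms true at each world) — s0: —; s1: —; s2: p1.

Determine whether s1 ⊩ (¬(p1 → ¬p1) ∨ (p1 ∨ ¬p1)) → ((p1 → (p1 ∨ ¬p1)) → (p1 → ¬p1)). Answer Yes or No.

No

s1 ⊮ (¬(p1 → ¬p1) ∨ (p1 ∨ ¬p1)) → ((p1 → (p1 ∨ ¬p1)) → (p1 → ¬p1)): already at s1 itself, s1 ⊩ ¬(p1 → ¬p1) ∨ (p1 ∨ ¬p1) but s1 ⊮ (p1 → (p1 ∨ ¬p1)) → (p1 → ¬p1).
s1 ⊮ (p1 → (p1 ∨ ¬p1)) → (p1 → ¬p1): already at s1 itself, s1 ⊩ p1 → (p1 ∨ ¬p1) but s1 ⊮ p1 → ¬p1.
s1 ⊮ p1 → ¬p1: at the accessible world s2, s2 ⊩ p1 but s2 ⊮ ¬p1.
s2 ⊮ ¬p1 since s2 is accessible from s2 and s2 ⊩ p1.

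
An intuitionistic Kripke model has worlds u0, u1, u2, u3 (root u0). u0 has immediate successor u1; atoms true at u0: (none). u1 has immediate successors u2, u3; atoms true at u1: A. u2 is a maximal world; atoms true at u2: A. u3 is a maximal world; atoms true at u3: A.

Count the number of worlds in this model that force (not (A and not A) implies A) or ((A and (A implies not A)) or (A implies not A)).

3

u0: does not force it — u0 does not force (not (A and not A) implies A) or ((A and (A implies not A)) or (A implies not A)): neither disjunct is forced at u0.
u1: forces it.
u2: forces it.
u3: forces it.
Worlds forcing the formula: {u1, u2, u3}.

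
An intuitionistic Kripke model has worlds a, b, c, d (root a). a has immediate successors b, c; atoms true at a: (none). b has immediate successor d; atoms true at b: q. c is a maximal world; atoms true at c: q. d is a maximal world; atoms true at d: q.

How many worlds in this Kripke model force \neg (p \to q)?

0

a: does not force it — a \nVdash \neg (p \to q) since a is accessible from a and a \Vdash p \to q.
b: does not force it — b \nVdash \neg (p \to q) since b is accessible from b and b \Vdash p \to q.
c: does not force it.
d: does not force it.
Worlds forcing the formula: { }.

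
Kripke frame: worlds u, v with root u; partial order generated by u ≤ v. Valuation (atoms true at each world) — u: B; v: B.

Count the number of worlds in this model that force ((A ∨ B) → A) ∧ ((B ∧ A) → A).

u: does not force it — u ⊮ ((A ∨ B) → A) ∧ ((B ∧ A) → A) since u fails (A ∨ B) → A.
v: does not force it — v ⊮ ((A ∨ B) → A) ∧ ((B ∧ A) → A) since v fails (A ∨ B) → A.
Worlds forcing the formula: { }.

0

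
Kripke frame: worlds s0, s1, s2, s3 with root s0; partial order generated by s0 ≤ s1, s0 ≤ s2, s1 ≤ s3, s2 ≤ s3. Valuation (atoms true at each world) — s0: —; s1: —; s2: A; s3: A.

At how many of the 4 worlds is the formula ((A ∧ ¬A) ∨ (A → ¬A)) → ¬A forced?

4

s0: forces it.
s1: forces it.
s2: forces it.
s3: forces it.
Worlds forcing the formula: {s0, s1, s2, s3}.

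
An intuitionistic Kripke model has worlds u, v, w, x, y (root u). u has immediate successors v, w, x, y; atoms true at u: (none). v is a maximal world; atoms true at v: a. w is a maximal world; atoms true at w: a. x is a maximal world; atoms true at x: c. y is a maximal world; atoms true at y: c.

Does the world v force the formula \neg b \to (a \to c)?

v \nVdash \neg b \to (a \to c): already at v itself, v \Vdash \neg b but v \nVdash a \to c.
v \nVdash a \to c: already at v itself, v \Vdash a but v \nVdash c.
v lacks atom c, so v \nVdash c.

No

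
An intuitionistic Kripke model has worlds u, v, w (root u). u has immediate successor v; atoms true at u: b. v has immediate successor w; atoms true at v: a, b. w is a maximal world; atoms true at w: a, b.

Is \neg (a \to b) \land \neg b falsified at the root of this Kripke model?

Yes

u \nVdash \neg (a \to b) \land \neg b since u fails \neg (a \to b).
So the root u does not force \neg (a \to b) \land \neg b; the model is a countermodel.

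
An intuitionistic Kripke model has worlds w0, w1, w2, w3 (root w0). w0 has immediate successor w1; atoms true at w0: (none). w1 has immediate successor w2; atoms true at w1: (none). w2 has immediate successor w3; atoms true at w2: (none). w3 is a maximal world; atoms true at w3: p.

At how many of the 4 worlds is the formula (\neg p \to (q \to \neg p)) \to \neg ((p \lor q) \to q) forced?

4

w0: forces it.
w1: forces it.
w2: forces it.
w3: forces it.
Worlds forcing the formula: {w0, w1, w2, w3}.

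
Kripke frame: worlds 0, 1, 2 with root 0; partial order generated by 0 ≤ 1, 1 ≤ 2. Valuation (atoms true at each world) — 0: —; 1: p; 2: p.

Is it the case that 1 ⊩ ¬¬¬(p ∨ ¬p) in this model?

1 ⊮ ¬¬¬(p ∨ ¬p) since 1 is accessible from 1 and 1 ⊩ ¬¬(p ∨ ¬p).
1 ⊩ ¬¬(p ∨ ¬p): no world accessible from 1 forces ¬(p ∨ ¬p).

No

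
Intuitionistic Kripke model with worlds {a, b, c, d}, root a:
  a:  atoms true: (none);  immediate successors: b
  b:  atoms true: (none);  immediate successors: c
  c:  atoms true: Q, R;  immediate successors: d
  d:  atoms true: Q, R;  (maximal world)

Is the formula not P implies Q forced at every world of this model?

No

Not every world: a does not force not P implies Q.
a does not force not P implies Q: already at a itself, a forces not P but a does not force Q.
a lacks atom Q, so a does not force Q.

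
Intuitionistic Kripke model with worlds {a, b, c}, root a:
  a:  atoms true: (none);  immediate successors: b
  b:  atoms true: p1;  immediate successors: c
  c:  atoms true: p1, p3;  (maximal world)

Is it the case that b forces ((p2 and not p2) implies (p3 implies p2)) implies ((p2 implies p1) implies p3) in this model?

No

b does not force ((p2 and not p2) implies (p3 implies p2)) implies ((p2 implies p1) implies p3): already at b itself, b forces (p2 and not p2) implies (p3 implies p2) but b does not force (p2 implies p1) implies p3.
b does not force (p2 implies p1) implies p3: already at b itself, b forces p2 implies p1 but b does not force p3.
b lacks atom p3, so b does not force p3.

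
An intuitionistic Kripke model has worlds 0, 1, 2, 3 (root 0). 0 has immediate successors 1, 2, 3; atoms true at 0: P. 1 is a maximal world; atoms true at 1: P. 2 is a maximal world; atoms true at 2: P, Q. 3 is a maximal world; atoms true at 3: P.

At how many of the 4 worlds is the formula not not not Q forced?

2

0: does not force it — 0 does not force not not not Q since 2 is accessible from 0 and 2 forces not not Q.
1: forces it.
2: does not force it — 2 does not force not not not Q since 2 is accessible from 2 and 2 forces not not Q.
3: forces it.
Worlds forcing the formula: {1, 3}.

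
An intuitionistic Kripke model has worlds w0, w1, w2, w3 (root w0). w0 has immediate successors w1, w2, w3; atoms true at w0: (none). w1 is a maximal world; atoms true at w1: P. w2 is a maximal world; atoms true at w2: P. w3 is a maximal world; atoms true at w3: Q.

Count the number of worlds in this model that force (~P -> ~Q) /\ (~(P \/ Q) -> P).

2

w0: does not force it — w0 ||-/- (~P -> ~Q) /\ (~(P \/ Q) -> P) since w0 fails ~P -> ~Q.
w1: forces it.
w2: forces it.
w3: does not force it.
Worlds forcing the formula: {w1, w2}.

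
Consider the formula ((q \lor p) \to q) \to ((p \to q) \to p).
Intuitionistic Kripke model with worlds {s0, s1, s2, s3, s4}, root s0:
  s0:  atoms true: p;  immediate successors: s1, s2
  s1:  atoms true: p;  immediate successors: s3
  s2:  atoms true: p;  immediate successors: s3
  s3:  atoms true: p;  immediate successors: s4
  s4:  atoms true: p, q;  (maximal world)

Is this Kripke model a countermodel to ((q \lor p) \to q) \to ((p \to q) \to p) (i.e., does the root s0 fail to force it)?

s0 \Vdash ((q \lor p) \to q) \to ((p \to q) \to p): every world accessible from s0 that forces (q \lor p) \to q (namely s4) also forces (p \to q) \to p.
So the root s0 forces ((q \lor p) \to q) \to ((p \to q) \to p); the model is not a countermodel.

No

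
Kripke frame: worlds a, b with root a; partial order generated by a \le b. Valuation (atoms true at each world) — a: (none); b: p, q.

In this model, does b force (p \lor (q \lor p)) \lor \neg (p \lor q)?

b \Vdash (p \lor (q \lor p)) \lor \neg (p \lor q) via the disjunct p \lor (q \lor p).

Yes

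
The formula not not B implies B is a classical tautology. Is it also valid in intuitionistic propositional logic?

This is double-negation elimination, which is not intuitionistically valid.
A Kripke countermodel: worlds a, b; order generated by a <= b; atoms true at each world — a:{}; b:{B}.
a does not force not not B implies B: already at a itself, a forces not not B but a does not force B.
a lacks atom B, so a does not force B.
So the root a does not force the formula.

No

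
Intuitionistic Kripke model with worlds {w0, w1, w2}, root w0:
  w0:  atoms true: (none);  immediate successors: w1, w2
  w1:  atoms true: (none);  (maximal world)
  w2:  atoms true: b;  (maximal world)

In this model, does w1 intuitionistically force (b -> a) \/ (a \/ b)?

Yes

w1 ||- (b -> a) \/ (a \/ b) via the disjunct b -> a.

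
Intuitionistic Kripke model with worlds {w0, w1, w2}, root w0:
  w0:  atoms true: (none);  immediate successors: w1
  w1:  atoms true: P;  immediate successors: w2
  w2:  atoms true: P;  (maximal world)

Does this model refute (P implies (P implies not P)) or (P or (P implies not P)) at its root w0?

w0 does not force (P implies (P implies not P)) or (P or (P implies not P)): neither disjunct is forced at w0.
w0 does not force P implies (P implies not P): at the accessible world w1, w1 forces P but w1 does not force P implies not P.
w1 does not force P implies not P: already at w1 itself, w1 forces P but w1 does not force not P.
w1 does not force not P since w1 is accessible from w1 and w1 forces P.
So the root w0 does not force (P implies (P implies not P)) or (P or (P implies not P)); the model is a countermodel.

Yes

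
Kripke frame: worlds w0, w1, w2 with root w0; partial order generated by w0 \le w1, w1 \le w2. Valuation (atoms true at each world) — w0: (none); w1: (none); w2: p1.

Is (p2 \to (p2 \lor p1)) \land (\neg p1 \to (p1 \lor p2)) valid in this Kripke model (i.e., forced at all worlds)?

w0 \Vdash (p2 \to (p2 \lor p1)) \land (\neg p1 \to (p1 \lor p2)) since w0 forces both conjuncts.
Since the root w0 forces (p2 \to (p2 \lor p1)) \land (\neg p1 \to (p1 \lor p2)) and forcing is persistent (monotone upward), every world forces it.

Yes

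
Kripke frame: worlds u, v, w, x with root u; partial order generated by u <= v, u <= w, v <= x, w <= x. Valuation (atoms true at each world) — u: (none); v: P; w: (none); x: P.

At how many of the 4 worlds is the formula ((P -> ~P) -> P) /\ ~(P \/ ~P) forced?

u: does not force it — u ||-/- ((P -> ~P) -> P) /\ ~(P \/ ~P) since u fails ~(P \/ ~P).
v: does not force it.
w: does not force it.
x: does not force it.
Worlds forcing the formula: { }.

0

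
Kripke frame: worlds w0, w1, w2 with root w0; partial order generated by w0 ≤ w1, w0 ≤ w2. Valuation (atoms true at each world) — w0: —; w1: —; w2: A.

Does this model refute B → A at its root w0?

No

w0 ⊩ B → A vacuously: no world accessible from w0 forces the antecedent B.
So the root w0 forces B → A; the model is not a countermodel.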